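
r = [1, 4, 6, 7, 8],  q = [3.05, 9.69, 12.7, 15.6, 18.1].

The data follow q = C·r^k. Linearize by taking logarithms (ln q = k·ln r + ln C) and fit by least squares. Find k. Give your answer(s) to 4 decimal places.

k = 0.8377

Taking logs, ln q = k·ln r + ln C, so regress ln q on ln r.
Σln r = 7.2034, Σ(ln r)² = 13.2429, Σln q = 11.5710, Σln r·ln q = 19.0702.
Equations: 13.2429·k + 7.2034·ln C = 19.0702;  7.2034·k + 5·ln C = 11.5710.
Solving (det = 14.3252): k = 0.83769, ln C = 1.10736.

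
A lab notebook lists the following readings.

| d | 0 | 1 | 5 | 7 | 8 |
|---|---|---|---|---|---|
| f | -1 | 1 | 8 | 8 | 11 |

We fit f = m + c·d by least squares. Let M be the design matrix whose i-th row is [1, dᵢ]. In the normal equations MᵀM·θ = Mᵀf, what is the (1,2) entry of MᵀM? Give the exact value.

Row 1 ↔ basis 1, column 2 ↔ basis d, so (MᵀM)_{1,2} = Σᵢ d = (1)·(0) + (1)·(1) + (1)·(5) + (1)·(7) + (1)·(8) = 21.

21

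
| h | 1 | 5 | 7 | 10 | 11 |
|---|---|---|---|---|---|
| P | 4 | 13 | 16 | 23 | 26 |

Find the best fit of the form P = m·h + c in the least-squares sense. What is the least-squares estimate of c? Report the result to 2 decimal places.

c = 1.77

Sums needed: Σh·h = 296, Σh = 34, Σ1 = 5.
For MᵀP: Σh·P = 697, ΣP = 82.
So MᵀM·[m, c]ᵀ = MᵀP: [[296, 34]; [34, 5]]·[m, c]ᵀ = [697, 82]ᵀ.
Δ = 296·5 − 34² = 324.
m = (697·5 − 34·82)/324 = 697/324; c = (296·82 − 34·697)/324 = 287/162.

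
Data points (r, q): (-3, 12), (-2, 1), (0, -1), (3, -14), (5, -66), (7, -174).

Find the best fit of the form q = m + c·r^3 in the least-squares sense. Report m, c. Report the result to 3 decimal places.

AᵀA·[m, c]ᵀ = Aᵀq reads: 6·m + 460·c = -242;  460·m + 134796·c = -68642.
(Σ1 = 6, Σr^3 = 460, Σr^3·r^3 = 134796, Σq = -242, Σr^3·q = -68642.)
Eliminating c: 134796·(row 1) − 460·(row 2) gives 597176·m = 134796·(-242) − 460·(-68642) = -1045312, so m = -130664/74647.
Then c = ((-68642) − 460·(-130664/74647))/134796 = -75133/149294.

m = -1.750, c = -0.503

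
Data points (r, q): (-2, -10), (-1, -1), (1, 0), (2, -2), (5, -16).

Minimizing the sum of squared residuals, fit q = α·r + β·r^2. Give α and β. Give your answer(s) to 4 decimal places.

α = 1.9634, β = -1.0538

Compute the Gram sums: Σr·r = 35, Σr·r^2 = 125, Σr^2·r^2 = 659.
Right-hand side: Σr·q = -63, Σr^2·q = -449.
Determinant 35·659 − 125² = 7440.
α = ((-63)·659 − 125·(-449))/7440 = 913/465; β = (35·(-449) − 125·(-63))/7440 = -98/93.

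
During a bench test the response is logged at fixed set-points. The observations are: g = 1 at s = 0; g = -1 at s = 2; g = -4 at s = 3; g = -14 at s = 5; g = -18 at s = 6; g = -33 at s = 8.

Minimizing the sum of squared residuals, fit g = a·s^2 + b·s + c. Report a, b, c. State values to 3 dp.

a = -0.488, b = -0.381, c = 1.250

Normal-equation sums: Σs^2·s^2 = 6114, Σs^2·s = 888, Σs^2 = 138, Σs·s = 138, Σs = 24, Σ1 = 6.
And Σs^2·g = -3150, Σs·g = -456, Σg = -69.
Inverting the 3×3 Gram matrix, [a, b, c]ᵀ = [-41/84, -8/21, 5/4]ᵀ.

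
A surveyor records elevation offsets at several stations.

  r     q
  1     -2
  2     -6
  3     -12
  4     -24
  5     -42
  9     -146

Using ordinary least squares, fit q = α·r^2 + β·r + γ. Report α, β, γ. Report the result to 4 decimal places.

With design matrix X, XᵀX = [[7540, 954, 136]; [954, 136, 24]; [136, 24, 6]] and Xᵀq = [-13394, -1670, -232]ᵀ.
Row-reducing yields α = -289/139, β = 1919/695, γ = -1796/695.

α = -2.0791, β = 2.7612, γ = -2.5842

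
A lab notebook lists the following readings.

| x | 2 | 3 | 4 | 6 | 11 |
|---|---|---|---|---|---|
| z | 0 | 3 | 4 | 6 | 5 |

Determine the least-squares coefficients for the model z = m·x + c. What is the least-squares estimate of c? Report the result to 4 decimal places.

c = 1.3071

Sums needed: Σx·x = 186, Σx = 26, Σ1 = 5.
Moment sums: Σx·z = 116, Σz = 18.
Normal equations: [[186, 26]; [26, 5]]·[m, c]ᵀ = [116, 18]ᵀ.
Eliminating c: 5·(row 1) − 26·(row 2) gives 254·m = 5·116 − 26·18 = 112, so m = 56/127.
Then c = (18 − 26·(56/127))/5 = 166/127.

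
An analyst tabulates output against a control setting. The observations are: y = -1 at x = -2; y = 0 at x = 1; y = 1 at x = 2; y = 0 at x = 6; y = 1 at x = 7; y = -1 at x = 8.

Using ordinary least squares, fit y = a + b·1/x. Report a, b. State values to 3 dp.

Forming AᵀA = [[6, 241/168]; [241/168, 44137/28224]] and Aᵀy = [0, 57/56]ᵀ gives AᵀA·[a, b]ᵀ = Aᵀy.
det = 6·(44137/28224) − (241/168)² = 206741/28224.
a = (0·(44137/28224) − (241/168)·(57/56))/(206741/28224) = -41211/206741; b = (6·(57/56) − (241/168)·0)/(206741/28224) = 172368/206741.

a = -0.199, b = 0.834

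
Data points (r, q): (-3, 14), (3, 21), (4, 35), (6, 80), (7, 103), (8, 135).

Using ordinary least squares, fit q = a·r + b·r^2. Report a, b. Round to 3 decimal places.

a = 1.188, b = 1.960

Entries of AᵀA: Σr·r = 183, Σr·r^2 = 1135, Σr^2·r^2 = 8211.
And Σr·q = 2442, Σr^2·q = 17442.
Normal equations: [[183, 1135]; [1135, 8211]]·[a, b]ᵀ = [2442, 17442]ᵀ.
Δ = 183·8211 − 1135² = 214388.
a = (2442·8211 − 1135·17442)/214388 = 63648/53597; b = (183·17442 − 1135·2442)/214388 = 105054/53597.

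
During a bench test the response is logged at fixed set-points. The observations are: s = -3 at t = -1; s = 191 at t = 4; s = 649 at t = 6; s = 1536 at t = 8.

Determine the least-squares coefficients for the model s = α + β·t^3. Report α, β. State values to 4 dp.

The normal system AᵀA·[α, β]ᵀ = Aᵀs is [[4, 791]; [791, 312897]]·[α, β]ᵀ = [2373, 938843]ᵀ.
Δ = 4·312897 − 791² = 625907.
α = (2373·312897 − 791·938843)/625907 = -1064/5539; β = (4·938843 − 791·2373)/625907 = 1878329/625907.

α = -0.1921, β = 3.0010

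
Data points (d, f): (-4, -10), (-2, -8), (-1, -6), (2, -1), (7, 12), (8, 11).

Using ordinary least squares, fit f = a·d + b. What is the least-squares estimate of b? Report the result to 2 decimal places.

b = -3.57

Sums needed: Σd·d = 138, Σd = 10, Σ1 = 6.
And Σd·f = 232, Σf = -2.
Normal equations: [[138, 10]; [10, 6]]·[a, b]ᵀ = [232, -2]ᵀ.
Determinant 138·6 − 10² = 728.
a = (232·6 − 10·(-2))/728 = 353/182; b = (138·(-2) − 10·232)/728 = -649/182.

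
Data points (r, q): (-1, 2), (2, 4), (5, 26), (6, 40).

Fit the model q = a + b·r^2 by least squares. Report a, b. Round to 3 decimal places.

Entries of MᵀM: Σ1 = 4, Σr^2 = 66, Σr^2·r^2 = 1938.
Right-hand side: Σq = 72, Σr^2·q = 2108.
So MᵀM·[a, b]ᵀ = Mᵀq: [[4, 66]; [66, 1938]]·[a, b]ᵀ = [72, 2108]ᵀ.
Δ = 4·1938 − 66² = 3396.
a = (72·1938 − 66·2108)/3396 = 34/283; b = (4·2108 − 66·72)/3396 = 920/849.

a = 0.120, b = 1.084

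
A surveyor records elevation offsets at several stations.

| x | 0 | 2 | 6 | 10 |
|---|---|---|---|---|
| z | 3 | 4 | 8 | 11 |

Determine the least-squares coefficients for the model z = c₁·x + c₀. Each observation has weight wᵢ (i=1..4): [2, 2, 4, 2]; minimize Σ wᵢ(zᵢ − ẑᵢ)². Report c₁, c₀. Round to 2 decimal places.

c₁ = 0.84, c₀ = 2.79

Setting ∂/∂c₁ … = 0 gives: 352·c₁ + 48·c₀ = 428;  48·c₁ + 10·c₀ = 68.
(Σwᵢ·x·x = 352, Σwᵢ·x = 48, Σwᵢ·1 = 10, Σwᵢ·x·z = 428, Σwᵢ·z = 68.)
Determinant 352·10 − 48² = 1216.
c₁ = (428·10 − 48·68)/1216 = 127/152; c₀ = (352·68 − 48·428)/1216 = 53/19.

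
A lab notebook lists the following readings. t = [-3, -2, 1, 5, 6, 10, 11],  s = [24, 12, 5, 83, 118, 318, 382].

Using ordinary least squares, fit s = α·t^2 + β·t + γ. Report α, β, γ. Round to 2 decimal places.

Normal-equation sums: Σt^2·t^2 = 26660, Σt^2·t = 2638, Σt^2 = 296, Σt·t = 296, Σt = 28, Σ1 = 7.
And Σt^2·s = 84614, Σt·s = 8414, Σs = 942.
So XᵀX·[α, β, γ]ᵀ = Xᵀs: [[26660, 2638, 296]; [2638, 296, 28]; [296, 28, 7]]·[α, β, γ]ᵀ = [84614, 8414, 942]ᵀ.
Row-reducing yields α = 2597689/854481, β = 1048255/854481, γ = 316858/284827.

α = 3.04, β = 1.23, γ = 1.11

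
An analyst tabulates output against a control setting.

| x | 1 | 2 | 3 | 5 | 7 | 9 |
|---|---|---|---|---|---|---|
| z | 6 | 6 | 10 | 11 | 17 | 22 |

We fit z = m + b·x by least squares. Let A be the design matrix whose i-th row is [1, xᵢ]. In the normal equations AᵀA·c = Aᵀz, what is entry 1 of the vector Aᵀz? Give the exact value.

72

Entry 1 ↔ basis 1, so (Aᵀz)_{1} = Σᵢ zᵢ = (1)·(6) + (1)·(6) + (1)·(10) + (1)·(11) + (1)·(17) + (1)·(22) = 72.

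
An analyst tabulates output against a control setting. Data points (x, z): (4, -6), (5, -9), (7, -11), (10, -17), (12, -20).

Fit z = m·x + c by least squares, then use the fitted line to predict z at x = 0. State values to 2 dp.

With design matrix M, MᵀM = [[334, 38]; [38, 5]] and Mᵀz = [-556, -63]ᵀ.
Eliminating c: 5·(row 1) − 38·(row 2) gives 226·m = 5·(-556) − 38·(-63) = -386, so m = -193/113.
Then c = ((-63) − 38·(-193/113))/5 = 43/113.
At x = 0: ẑ = (-193/113)·(0) + (43/113)·(1) = 43/113.

ẑ = 0.38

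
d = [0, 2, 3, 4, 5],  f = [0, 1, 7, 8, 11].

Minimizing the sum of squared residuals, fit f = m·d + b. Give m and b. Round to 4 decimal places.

m = 2.3243, b = -1.1081

The normal equations are: 54·m + 14·b = 110;  14·m + 5·b = 27.
(Σd·d = 54, Σd = 14, Σ1 = 5, Σd·f = 110, Σf = 27.)
Eliminating b: 5·(row 1) − 14·(row 2) gives 74·m = 5·110 − 14·27 = 172, so m = 86/37.
Then b = (27 − 14·(86/37))/5 = -41/37.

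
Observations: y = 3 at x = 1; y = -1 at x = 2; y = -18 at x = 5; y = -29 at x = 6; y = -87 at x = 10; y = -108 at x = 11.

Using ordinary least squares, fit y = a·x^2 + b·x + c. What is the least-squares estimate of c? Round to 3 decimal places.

c = 2.712

Forming MᵀM = [[26579, 2681, 287]; [2681, 287, 35]; [287, 35, 6]] and Mᵀy = [-23263, -2321, -240]ᵀ gives MᵀM·[a, b, c]ᵀ = Mᵀy.
Row-reducing yields a = -20885/21756, b = 11957/21756, c = 1405/518.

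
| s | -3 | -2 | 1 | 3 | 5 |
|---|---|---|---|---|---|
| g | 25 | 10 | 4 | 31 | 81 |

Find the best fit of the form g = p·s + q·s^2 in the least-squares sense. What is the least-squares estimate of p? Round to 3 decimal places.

Compute the Gram sums: Σs·s = 48, Σs·s^2 = 118, Σs^2·s^2 = 804.
Right-hand side: Σs·g = 407, Σs^2·g = 2573.
Determinant 48·804 − 118² = 24668.
p = (407·804 − 118·2573)/24668 = 11807/12334; q = (48·2573 − 118·407)/24668 = 37739/12334.

p = 0.957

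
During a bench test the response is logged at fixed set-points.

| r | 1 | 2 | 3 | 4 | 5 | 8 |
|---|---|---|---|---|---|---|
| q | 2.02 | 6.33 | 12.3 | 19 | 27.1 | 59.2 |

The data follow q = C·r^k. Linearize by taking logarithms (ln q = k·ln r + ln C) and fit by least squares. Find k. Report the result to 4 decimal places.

Linearized form: ln q = k·ln r + ln C. From the 6 transformed points,
Σln r = 6.8669, Σ(ln r)² = 10.5236, Σln q = 15.3829, Σln r·ln q = 21.9144.
Equations: 10.5236·k + 6.8669·ln C = 21.9144;  6.8669·k + 6·ln C = 15.3829.
Slope k = (n·Σln r·ln q − Σln r·Σln q)/(n·Σ(ln r)² − (Σln r)²) = (6·21.9144 − 6.8669·15.3829)/15.9867 = 1.61717; ln C = (Σln q − k·Σln r)/n = 0.71298.

k = 1.6172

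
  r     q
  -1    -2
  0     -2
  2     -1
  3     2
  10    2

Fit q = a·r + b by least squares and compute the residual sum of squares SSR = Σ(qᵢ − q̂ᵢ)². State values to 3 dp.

Forming AᵀA = [[114, 14]; [14, 5]] and Aᵀq = [26, -1]ᵀ gives AᵀA·[a, b]ᵀ = Aᵀq.
Eliminating b: 5·(row 1) − 14·(row 2) gives 374·a = 5·26 − 14·(-1) = 144, so a = 72/187.
Then b = ((-1) − 14·(72/187))/5 = -239/187.
Residuals: -63/187, -135/187, -92/187, 397/187, -107/187; SSR = 1068/187.

SSR = 5.711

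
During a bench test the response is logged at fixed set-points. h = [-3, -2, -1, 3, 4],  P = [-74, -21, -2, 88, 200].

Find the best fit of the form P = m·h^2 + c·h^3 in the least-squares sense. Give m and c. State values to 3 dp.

Entries of MᵀM: Σh^2·h^2 = 435, Σh^2·h^3 = 991, Σh^3·h^3 = 5619.
Moment sums: Σh^2·P = 3240, Σh^3·P = 17344.
So MᵀM·[m, c]ᵀ = MᵀP: [[435, 991]; [991, 5619]]·[m, c]ᵀ = [3240, 17344]ᵀ.
det = 435·5619 − 991² = 1462184.
m = (3240·5619 − 991·17344)/1462184 = 127207/182773; c = (435·17344 − 991·3240)/1462184 = 541725/182773.

m = 0.696, c = 2.964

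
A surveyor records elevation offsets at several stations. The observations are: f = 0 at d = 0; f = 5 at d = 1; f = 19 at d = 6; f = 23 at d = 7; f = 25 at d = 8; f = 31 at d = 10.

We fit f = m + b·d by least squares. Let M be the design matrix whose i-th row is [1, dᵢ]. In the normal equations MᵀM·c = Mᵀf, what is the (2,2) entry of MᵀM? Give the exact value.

Row 2 ↔ basis d, column 2 ↔ basis d, so (MᵀM)_{2,2} = Σᵢ (d)·(d) = (0)·(0) + (1)·(1) + (6)·(6) + (7)·(7) + (8)·(8) + (10)·(10) = 250.

250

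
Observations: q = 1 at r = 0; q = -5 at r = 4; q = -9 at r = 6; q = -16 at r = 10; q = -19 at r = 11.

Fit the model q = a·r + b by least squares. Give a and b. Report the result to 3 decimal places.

Sums needed: Σr·r = 273, Σr = 31, Σ1 = 5.
And Σr·q = -443, Σq = -48.
AᵀA·[a, b]ᵀ = Aᵀq becomes [[273, 31]; [31, 5]]·[a, b]ᵀ = [-443, -48]ᵀ.
Eliminating b: 5·(row 1) − 31·(row 2) gives 404·a = 5·(-443) − 31·(-48) = -727, so a = -727/404.
Then b = ((-48) − 31·(-727/404))/5 = 629/404.

a = -1.800, b = 1.557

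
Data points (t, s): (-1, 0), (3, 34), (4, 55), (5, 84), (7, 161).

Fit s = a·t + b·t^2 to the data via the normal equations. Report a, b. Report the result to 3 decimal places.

a = 2.064, b = 2.980

Compute the Gram sums: Σt·t = 100, Σt·t^2 = 558, Σt^2·t^2 = 3364.
For Mᵀs: Σt·s = 1869, Σt^2·s = 11175.
So MᵀM·[a, b]ᵀ = Mᵀs: [[100, 558]; [558, 3364]]·[a, b]ᵀ = [1869, 11175]ᵀ.
Δ = 100·3364 − 558² = 25036.
a = (1869·3364 − 558·11175)/25036 = 25833/12518; b = (100·11175 − 558·1869)/25036 = 37299/12518.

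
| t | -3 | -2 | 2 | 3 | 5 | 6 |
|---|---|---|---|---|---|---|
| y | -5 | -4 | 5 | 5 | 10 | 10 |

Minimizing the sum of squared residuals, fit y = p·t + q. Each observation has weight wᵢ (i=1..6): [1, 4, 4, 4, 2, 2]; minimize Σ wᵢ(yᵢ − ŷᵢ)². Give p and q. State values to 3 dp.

Forming AᵀWA = [[199, 31]; [31, 17]] and AᵀWy = [367, 59]ᵀ gives AᵀWA·[p, q]ᵀ = AᵀWy.
Determinant 199·17 − 31² = 2422.
p = (367·17 − 31·59)/2422 = 315/173; q = (199·59 − 31·367)/2422 = 26/173.

p = 1.821, q = 0.150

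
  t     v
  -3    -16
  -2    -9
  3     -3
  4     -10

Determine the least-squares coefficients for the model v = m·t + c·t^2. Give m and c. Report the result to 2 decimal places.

Sums needed: Σt·t = 38, Σt·t^2 = 56, Σt^2·t^2 = 434.
Moment sums: Σt·v = 17, Σt^2·v = -367.
So XᵀX·[m, c]ᵀ = Xᵀv: [[38, 56]; [56, 434]]·[m, c]ᵀ = [17, -367]ᵀ.
det = 38·434 − 56² = 13356.
m = (17·434 − 56·(-367))/13356 = 665/318; c = (38·(-367) − 56·17)/13356 = -2483/2226.

m = 2.09, c = -1.12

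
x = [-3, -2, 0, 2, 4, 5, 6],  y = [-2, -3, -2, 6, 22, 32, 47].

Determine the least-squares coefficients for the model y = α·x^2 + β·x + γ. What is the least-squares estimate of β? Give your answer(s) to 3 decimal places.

β = 2.424

Normal-equation sums: Σx^2·x^2 = 2290, Σx^2·x = 378, Σx^2 = 94, Σx·x = 94, Σx = 12, Σ1 = 7.
And Σx^2·y = 2838, Σx·y = 554, Σy = 100.
So AᵀA·[α, β, γ]ᵀ = Aᵀy: [[2290, 378, 94]; [378, 94, 12]; [94, 12, 7]]·[α, β, γ]ᵀ = [2838, 554, 100]ᵀ.
Solving the 3×3 system (Gaussian elimination) gives α = 11735/12441, β = 914/377, γ = -31562/12441.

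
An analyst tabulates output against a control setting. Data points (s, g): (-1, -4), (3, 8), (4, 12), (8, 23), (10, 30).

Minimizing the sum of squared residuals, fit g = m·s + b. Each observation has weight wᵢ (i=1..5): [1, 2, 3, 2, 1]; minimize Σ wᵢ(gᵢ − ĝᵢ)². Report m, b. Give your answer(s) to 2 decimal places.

With design matrix X, XᵀWX = [[295, 43]; [43, 9]] and XᵀWg = [864, 124]ᵀ.
Determinant 295·9 − 43² = 806.
m = (864·9 − 43·124)/806 = 94/31; b = (295·124 − 43·864)/806 = -22/31.

m = 3.03, b = -0.71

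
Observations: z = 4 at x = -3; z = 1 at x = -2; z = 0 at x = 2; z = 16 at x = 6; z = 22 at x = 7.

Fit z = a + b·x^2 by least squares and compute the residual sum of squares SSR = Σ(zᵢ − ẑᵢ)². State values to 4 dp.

SSR = 1.3787

AᵀA·[a, b]ᵀ = Aᵀz reads: 5·a + 102·b = 43;  102·a + 3810·b = 1694.
(Σ1 = 5, Σx^2 = 102, Σx^2·x^2 = 3810, Σz = 43, Σx^2·z = 1694.)
Δ = 5·3810 − 102² = 8646.
a = (43·3810 − 102·1694)/8646 = -1493/1441; b = (5·1694 − 102·43)/8646 = 2042/4323.
Residuals: 1131/1441, 634/4323, -3689/4323, 45/1441, -43/393; SSR = 5960/4323.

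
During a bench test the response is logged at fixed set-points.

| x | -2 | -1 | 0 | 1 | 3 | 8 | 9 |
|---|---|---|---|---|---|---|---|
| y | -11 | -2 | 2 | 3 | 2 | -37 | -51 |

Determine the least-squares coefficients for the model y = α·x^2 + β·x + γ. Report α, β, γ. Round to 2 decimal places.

Entries of MᵀM: Σx^2·x^2 = 10756, Σx^2·x = 1260, Σx^2 = 160, Σx·x = 160, Σx = 18, Σ1 = 7.
Right-hand side: Σx^2·y = -6524, Σx·y = -722, Σy = -94.
Inverting the 3×3 Gram matrix, [α, β, γ]ᵀ = [-11249/10896, 12641/3632, 6643/5448]ᵀ.

α = -1.03, β = 3.48, γ = 1.22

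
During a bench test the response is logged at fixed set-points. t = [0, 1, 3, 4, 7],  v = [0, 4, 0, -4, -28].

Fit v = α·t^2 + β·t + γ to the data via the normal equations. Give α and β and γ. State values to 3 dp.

α = -1.000, β = 2.867, γ = 0.800

The normal system MᵀM·[α, β, γ]ᵀ = Mᵀv is [[2739, 435, 75]; [435, 75, 15]; [75, 15, 5]]·[α, β, γ]ᵀ = [-1432, -208, -28]ᵀ.
Solving the 3×3 system (Gaussian elimination) gives α = -1, β = 43/15, γ = 4/5.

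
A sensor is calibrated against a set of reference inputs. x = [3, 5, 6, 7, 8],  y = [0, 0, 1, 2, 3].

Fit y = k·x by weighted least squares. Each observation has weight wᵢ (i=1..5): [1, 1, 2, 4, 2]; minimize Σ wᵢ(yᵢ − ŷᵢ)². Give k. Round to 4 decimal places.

k = 0.2698

Entries of MᵀWM: Σwᵢ·x·x = 430.
Right-hand side: Σwᵢ·x·y = 116.
Normal equations: [[430]]·[k]ᵀ = [116]ᵀ.
k = 116/430 = 0.269767.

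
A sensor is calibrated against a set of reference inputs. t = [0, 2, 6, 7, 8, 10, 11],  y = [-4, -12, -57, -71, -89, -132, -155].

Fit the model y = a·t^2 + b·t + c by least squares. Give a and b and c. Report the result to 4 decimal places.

a = -1.0204, b = -2.5734, c = -3.5938

Entries of MᵀM: Σt^2·t^2 = 32450, Σt^2·t = 3410, Σt^2 = 374, Σt·t = 374, Σt = 44, Σ1 = 7.
Right-hand side: Σt^2·y = -43230, Σt·y = -4600, Σy = -520.
Normal equations: [[32450, 3410, 374]; [3410, 374, 44]; [374, 44, 7]]·[a, b, c]ᵀ = [-43230, -4600, -520]ᵀ.
Solving the 3×3 system (Gaussian elimination) gives a = -2155/2112, b = -5435/2112, c = -115/32.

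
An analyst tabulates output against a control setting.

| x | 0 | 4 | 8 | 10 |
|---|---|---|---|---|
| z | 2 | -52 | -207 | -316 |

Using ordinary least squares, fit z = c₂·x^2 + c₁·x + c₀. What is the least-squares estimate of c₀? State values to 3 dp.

c₀ = 2.384

Forming AᵀA = [[14352, 1576, 180]; [1576, 180, 22]; [180, 22, 4]] and Aᵀz = [-45680, -5024, -573]ᵀ gives AᵀA·[c₂, c₁, c₀]ᵀ = Aᵀz.
Row-reducing yields c₂ = -9565/3184, c₁ = -3025/1592, c₀ = 949/398.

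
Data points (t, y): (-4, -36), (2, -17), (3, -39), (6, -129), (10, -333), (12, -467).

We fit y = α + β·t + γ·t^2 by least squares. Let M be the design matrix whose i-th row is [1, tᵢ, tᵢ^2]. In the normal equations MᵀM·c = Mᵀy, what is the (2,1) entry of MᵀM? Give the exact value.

Row 2 ↔ basis t, column 1 ↔ basis 1, so (MᵀM)_{2,1} = Σᵢ t = (-4)·(1) + (2)·(1) + (3)·(1) + (6)·(1) + (10)·(1) + (12)·(1) = 29.

29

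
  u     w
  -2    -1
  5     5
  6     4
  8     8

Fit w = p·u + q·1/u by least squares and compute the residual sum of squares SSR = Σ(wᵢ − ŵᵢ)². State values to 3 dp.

SSR = 2.719

Compute the Gram sums: Σu·u = 129, Σu·1/u = 4, Σ1/u·1/u = 4801/14400.
For Mᵀw: Σu·w = 115, Σ1/u·w = 19/6.
So MᵀM·[p, q]ᵀ = Mᵀw: [[129, 4]; [4, 4801/14400]]·[p, q]ᵀ = [115, 19/6]ᵀ.
Δ = 129·(4801/14400) − 4² = 129643/4800.
p = (115·(4801/14400) − 4·(19/6))/(129643/4800) = 369715/388929; q = (129·(19/6) − 4·115)/(129643/4800) = -247200/129643.
Residuals: -20299/388929, 244390/388929, -179658/129643, 246412/388929; SSR = 1057649/388929.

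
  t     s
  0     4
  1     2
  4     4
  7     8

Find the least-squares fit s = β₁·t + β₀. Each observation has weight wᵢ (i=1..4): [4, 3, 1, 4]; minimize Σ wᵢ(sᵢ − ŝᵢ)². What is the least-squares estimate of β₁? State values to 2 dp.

The normal equations are: 215·β₁ + 35·β₀ = 246;  35·β₁ + 12·β₀ = 58.
Eliminating β₀: 12·(row 1) − 35·(row 2) gives 1355·β₁ = 12·246 − 35·58 = 922, so β₁ = 922/1355.
Then β₀ = (58 − 35·(922/1355))/12 = 772/271.

β₁ = 0.68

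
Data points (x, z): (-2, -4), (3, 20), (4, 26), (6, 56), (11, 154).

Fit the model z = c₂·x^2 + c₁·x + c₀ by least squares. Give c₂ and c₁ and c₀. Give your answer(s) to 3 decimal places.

c₂ = 0.961, c₁ = 3.511, c₀ = -0.801

The normal system AᵀA·[c₂, c₁, c₀]ᵀ = Aᵀz is [[16290, 1630, 186]; [1630, 186, 22]; [186, 22, 5]]·[c₂, c₁, c₀]ᵀ = [21230, 2202, 252]ᵀ.
Inverting the 3×3 Gram matrix, [c₂, c₁, c₀]ᵀ = [53212/55369, 194423/55369, -44350/55369]ᵀ.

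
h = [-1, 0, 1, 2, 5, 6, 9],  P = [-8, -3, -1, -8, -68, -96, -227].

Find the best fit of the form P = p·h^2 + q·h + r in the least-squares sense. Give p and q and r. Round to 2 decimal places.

p = -3.07, q = 2.61, r = -1.99

Normal-equation sums: Σh^2·h^2 = 8500, Σh^2·h = 1078, Σh^2 = 148, Σh·h = 148, Σh = 22, Σ1 = 7.
Moment sums: Σh^2·P = -23584, Σh·P = -2968, ΣP = -411.
Solving the 3×3 system (Gaussian elimination) gives p = -6605/2151, q = 5608/2151, r = -4271/2151.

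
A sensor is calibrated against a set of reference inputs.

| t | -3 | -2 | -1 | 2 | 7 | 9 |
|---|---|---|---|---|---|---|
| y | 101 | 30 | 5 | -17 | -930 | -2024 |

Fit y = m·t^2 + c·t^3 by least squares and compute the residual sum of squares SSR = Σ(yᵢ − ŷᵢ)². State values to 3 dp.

SSR = 8.390

From the data, Σt^2·t^2 = 9076, Σt^2·t^3 = 75612, Σt^3·t^3 = 649948.
Right-hand side: Σt^2·y = -208548, Σt^3·y = -1797594.
Normal equations: [[9076, 75612]; [75612, 649948]]·[m, c]ᵀ = [-208548, -1797594]ᵀ.
det = 9076·649948 − 75612² = 181753504.
m = ((-208548)·649948 − 75612·(-1797594))/181753504 = 46790253/22719188; c = (9076·(-1797594) − 75612·(-208548))/181753504 = -68278971/22719188.
Residuals: 14996747/11359594, -12954285/5679797, -368321/5679797, -6788860/5679797, -470046/5679797, 861427/11359594; SSR = 95309689/11359594.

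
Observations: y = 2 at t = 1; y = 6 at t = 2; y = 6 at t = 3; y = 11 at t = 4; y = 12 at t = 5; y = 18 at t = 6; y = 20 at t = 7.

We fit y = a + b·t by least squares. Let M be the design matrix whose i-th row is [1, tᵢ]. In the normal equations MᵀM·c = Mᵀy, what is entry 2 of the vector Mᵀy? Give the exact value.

Entry 2 ↔ basis t, so (Mᵀy)_{2} = Σᵢ (t)·yᵢ = (1)·(2) + (2)·(6) + (3)·(6) + (4)·(11) + (5)·(12) + (6)·(18) + (7)·(20) = 384.

384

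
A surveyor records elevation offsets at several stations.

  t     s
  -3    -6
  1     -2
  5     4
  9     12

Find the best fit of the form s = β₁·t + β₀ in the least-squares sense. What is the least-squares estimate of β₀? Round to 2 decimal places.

Sums needed: Σt·t = 116, Σt = 12, Σ1 = 4.
Moment sums: Σt·s = 144, Σs = 8.
XᵀX·[β₁, β₀]ᵀ = Xᵀs becomes [[116, 12]; [12, 4]]·[β₁, β₀]ᵀ = [144, 8]ᵀ.
Eliminating β₀: 4·(row 1) − 12·(row 2) gives 320·β₁ = 4·144 − 12·8 = 480, so β₁ = 3/2.
Then β₀ = (8 − 12·(3/2))/4 = -5/2.

β₀ = -2.50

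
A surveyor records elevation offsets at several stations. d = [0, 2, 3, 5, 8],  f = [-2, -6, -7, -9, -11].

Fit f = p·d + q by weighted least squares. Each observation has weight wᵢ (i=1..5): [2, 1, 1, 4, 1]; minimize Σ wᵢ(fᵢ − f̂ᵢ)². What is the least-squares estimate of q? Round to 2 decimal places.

q = -2.77

The normal system XᵀWX·[p, q]ᵀ = XᵀWf is [[177, 33]; [33, 9]]·[p, q]ᵀ = [-301, -64]ᵀ.
Eliminating q: 9·(row 1) − 33·(row 2) gives 504·p = 9·(-301) − 33·(-64) = -597, so p = -199/168.
Then q = ((-64) − 33·(-199/168))/9 = -155/56.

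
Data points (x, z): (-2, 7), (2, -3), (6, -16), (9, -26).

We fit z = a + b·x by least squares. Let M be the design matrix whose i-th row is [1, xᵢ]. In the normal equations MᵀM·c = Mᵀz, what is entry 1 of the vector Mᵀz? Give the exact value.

Entry 1 ↔ basis 1, so (Mᵀz)_{1} = Σᵢ zᵢ = (1)·(7) + (1)·(-3) + (1)·(-16) + (1)·(-26) = -38.

-38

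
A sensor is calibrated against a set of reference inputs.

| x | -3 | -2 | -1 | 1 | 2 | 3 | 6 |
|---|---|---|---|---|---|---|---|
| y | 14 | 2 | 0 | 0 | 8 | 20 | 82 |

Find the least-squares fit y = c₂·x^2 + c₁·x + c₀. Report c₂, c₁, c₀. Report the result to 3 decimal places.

With design matrix A, AᵀA = [[1492, 216, 64]; [216, 64, 6]; [64, 6, 7]] and Aᵀy = [3298, 522, 126]ᵀ.
Row-reducing yields c₂ = 52145/23982, c₁ = 8641/7994, c₀ = -4807/1713.

c₂ = 2.174, c₁ = 1.081, c₀ = -2.806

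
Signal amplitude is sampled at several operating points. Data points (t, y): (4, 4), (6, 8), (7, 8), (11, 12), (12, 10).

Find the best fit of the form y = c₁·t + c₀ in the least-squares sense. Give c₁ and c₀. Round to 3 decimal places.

c₁ = 0.783, c₀ = 2.139

From the data, Σt·t = 366, Σt = 40, Σ1 = 5.
Right-hand side: Σt·y = 372, Σy = 42.
So MᵀM·[c₁, c₀]ᵀ = Mᵀy: [[366, 40]; [40, 5]]·[c₁, c₀]ᵀ = [372, 42]ᵀ.
det = 366·5 − 40² = 230.
c₁ = (372·5 − 40·42)/230 = 18/23; c₀ = (366·42 − 40·372)/230 = 246/115.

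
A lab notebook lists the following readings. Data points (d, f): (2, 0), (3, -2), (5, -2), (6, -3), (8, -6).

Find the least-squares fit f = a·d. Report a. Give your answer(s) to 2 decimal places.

a = -0.59

Forming MᵀM = [[138]] and Mᵀf = [-82]ᵀ gives MᵀM·[a]ᵀ = Mᵀf.
a = (-82)/138 = -0.594203.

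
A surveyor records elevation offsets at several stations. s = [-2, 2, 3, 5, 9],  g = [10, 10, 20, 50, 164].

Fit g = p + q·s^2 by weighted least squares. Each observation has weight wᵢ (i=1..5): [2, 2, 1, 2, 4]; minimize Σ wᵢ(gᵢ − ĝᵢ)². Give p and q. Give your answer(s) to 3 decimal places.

p = 1.512, q = 2.003

Sums needed: Σwᵢ·1 = 11, Σwᵢ·s^2 = 399, Σwᵢ·s^2·s^2 = 27639.
Moment sums: Σwᵢ·g = 816, Σwᵢ·s^2·g = 55976.
Normal equations: [[11, 399]; [399, 27639]]·[p, q]ᵀ = [816, 55976]ᵀ.
Δ = 11·27639 − 399² = 144828.
p = (816·27639 − 399·55976)/144828 = 18250/12069; q = (11·55976 − 399·816)/144828 = 72538/36207.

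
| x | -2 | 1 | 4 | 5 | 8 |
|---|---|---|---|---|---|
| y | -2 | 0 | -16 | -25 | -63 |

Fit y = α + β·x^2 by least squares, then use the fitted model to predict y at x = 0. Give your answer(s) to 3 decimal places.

From the data, Σ1 = 5, Σx^2 = 110, Σx^2·x^2 = 4994.
Right-hand side: Σy = -106, Σx^2·y = -4921.
So MᵀM·[α, β]ᵀ = Mᵀy: [[5, 110]; [110, 4994]]·[α, β]ᵀ = [-106, -4921]ᵀ.
det = 5·4994 − 110² = 12870.
α = ((-106)·4994 − 110·(-4921))/12870 = 181/195; β = (5·(-4921) − 110·(-106))/12870 = -863/858.
At x = 0: ŷ = (181/195)·(1) + (-863/858)·(0) = 181/195.

ŷ = 0.928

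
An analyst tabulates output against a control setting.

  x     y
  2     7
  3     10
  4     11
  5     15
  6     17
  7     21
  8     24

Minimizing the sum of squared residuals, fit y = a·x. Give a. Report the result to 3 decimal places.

MᵀM·[a]ᵀ = Mᵀy reads: 203·a = 604.
(Σx·x = 203, Σx·y = 604.)
Hence a = 604 / 203 ≈ 2.97537.

a = 2.975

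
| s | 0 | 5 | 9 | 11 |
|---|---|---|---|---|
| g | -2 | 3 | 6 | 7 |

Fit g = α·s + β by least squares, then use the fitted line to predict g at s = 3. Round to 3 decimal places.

Forming XᵀX = [[227, 25]; [25, 4]] and Xᵀg = [146, 14]ᵀ gives XᵀX·[α, β]ᵀ = Xᵀg.
Eliminating β: 4·(row 1) − 25·(row 2) gives 283·α = 4·146 − 25·14 = 234, so α = 234/283.
Then β = (14 − 25·(234/283))/4 = -472/283.
At s = 3: ĝ = (234/283)·(3) + (-472/283)·(1) = 230/283.

ĝ = 0.813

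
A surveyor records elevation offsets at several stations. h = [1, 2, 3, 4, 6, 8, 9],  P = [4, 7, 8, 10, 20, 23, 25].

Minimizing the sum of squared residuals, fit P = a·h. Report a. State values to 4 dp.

From the data, Σh·h = 211.
And Σh·P = 611.
a = 611/211 = 2.89573.

a = 2.8957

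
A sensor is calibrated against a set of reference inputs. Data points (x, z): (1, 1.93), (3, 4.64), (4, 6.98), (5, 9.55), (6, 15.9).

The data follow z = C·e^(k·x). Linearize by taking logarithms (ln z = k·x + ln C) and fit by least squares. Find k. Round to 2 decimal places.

k = 0.41

Let Y = ln z. Fitting Y = k·x + ln C by least squares:
XᵀX = [[87.0000, 19.0000]; [19.0000, 5]], rhs = [40.9145, 9.1581]ᵀ  (here Σx = 19.0000, Σ(x)² = 87.0000, Σln z = 9.1581, Σx·ln z = 40.9145).
Δ = 87.0000·5 − (19.0000)² = 74.0000; k = (40.9145·5 − 19.0000·9.1581)/74.0000 = 0.41308, ln C = (87.0000·9.1581 − 19.0000·40.9145)/74.0000 = 0.26194.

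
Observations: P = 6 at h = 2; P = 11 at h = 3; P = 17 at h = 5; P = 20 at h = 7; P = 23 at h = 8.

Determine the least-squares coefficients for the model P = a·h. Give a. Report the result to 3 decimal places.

Sums needed: Σh·h = 151.
And Σh·P = 454.
So XᵀX·[a]ᵀ = XᵀP: [[151]]·[a]ᵀ = [454]ᵀ.
a = 454/151 = 3.00662.

a = 3.007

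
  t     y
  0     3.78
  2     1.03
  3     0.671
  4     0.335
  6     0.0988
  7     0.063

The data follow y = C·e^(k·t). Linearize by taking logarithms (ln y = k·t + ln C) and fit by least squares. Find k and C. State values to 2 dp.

Linearized form: ln y = k·t + ln C. From the 6 transformed points,
Σt = 22.0000, Σ(t)² = 114.0000, Σln y = -5.2126, Σt·ln y = -38.7526.
Equations: 114.0000·k + 22.0000·ln C = -38.7526;  22.0000·k + 6·ln C = -5.2126.
Solving (det = 200.0000): k = -0.58919, ln C = 1.29160, so C = exp(1.29160) = 3.63862.

k = -0.59, C = 3.64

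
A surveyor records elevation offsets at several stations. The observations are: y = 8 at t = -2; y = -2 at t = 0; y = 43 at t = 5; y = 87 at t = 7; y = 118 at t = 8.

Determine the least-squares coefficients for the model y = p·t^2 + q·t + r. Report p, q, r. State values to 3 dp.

The normal system AᵀA·[p, q, r]ᵀ = Aᵀy is [[7138, 972, 142]; [972, 142, 18]; [142, 18, 5]]·[p, q, r]ᵀ = [12922, 1752, 254]ᵀ.
Inverting the 3×3 Gram matrix, [p, q, r]ᵀ = [68403/34231, -36894/34231, -70892/34231]ᵀ.

p = 1.998, q = -1.078, r = -2.071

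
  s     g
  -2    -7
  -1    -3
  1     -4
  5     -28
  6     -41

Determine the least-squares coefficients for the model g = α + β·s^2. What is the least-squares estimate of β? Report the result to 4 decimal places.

MᵀM·[α, β]ᵀ = Mᵀg reads: 5·α + 67·β = -83;  67·α + 1939·β = -2211.
Determinant 5·1939 − 67² = 5206.
α = ((-83)·1939 − 67·(-2211))/5206 = -6400/2603; β = (5·(-2211) − 67·(-83))/5206 = -2747/2603.

β = -1.0553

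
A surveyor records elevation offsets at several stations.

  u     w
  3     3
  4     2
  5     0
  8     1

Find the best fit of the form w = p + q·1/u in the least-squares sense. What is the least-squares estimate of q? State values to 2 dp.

q = 11.43

Forming XᵀX = [[4, 109/120]; [109/120, 3301/14400]] and Xᵀw = [6, 13/8]ᵀ gives XᵀX·[p, q]ᵀ = Xᵀw.
Eliminating q: (3301/14400)·(row 1) − (109/120)·(row 2) gives (147/1600)·p = (3301/14400)·6 − (109/120)·(13/8) = -161/1600, so p = -23/21.
Then q = ((13/8) − (109/120)·(-23/21))/(3301/14400) = 80/7.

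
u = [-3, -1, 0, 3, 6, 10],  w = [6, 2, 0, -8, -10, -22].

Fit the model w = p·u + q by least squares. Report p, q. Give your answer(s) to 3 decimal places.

With design matrix X, XᵀX = [[155, 15]; [15, 6]] and Xᵀw = [-324, -32]ᵀ.
Δ = 155·6 − 15² = 705.
p = ((-324)·6 − 15·(-32))/705 = -488/235; q = (155·(-32) − 15·(-324))/705 = -20/141.

p = -2.077, q = -0.142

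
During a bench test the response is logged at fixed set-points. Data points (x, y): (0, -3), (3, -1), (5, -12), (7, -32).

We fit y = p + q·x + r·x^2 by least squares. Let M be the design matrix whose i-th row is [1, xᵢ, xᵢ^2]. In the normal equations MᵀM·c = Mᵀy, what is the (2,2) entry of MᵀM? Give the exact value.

83

Row 2 ↔ basis x, column 2 ↔ basis x, so (MᵀM)_{2,2} = Σᵢ (x)·(x) = (0)·(0) + (3)·(3) + (5)·(5) + (7)·(7) = 83.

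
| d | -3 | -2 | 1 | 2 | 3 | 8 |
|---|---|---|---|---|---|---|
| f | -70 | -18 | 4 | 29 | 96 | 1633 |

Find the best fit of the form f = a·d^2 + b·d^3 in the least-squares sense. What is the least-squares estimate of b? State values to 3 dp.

b = 3.017

AᵀA·[a, b]ᵀ = Aᵀf reads: 4291·a + 32769·b = 104794;  32769·a + 263731·b = 840958.
Eliminating b: 263731·(row 1) − 32769·(row 2) gives 57862360·a = 263731·104794 − 32769·840958 = 80073712, so a = 10009214/7232795.
Then b = (840958 − 32769·(10009214/7232795))/263731 = 21819524/7232795.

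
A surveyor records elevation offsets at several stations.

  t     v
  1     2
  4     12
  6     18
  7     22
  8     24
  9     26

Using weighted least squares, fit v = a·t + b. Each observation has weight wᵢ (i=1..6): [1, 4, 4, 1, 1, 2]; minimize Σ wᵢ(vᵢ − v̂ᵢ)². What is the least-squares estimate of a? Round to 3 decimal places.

The normal equations are: 484·a + 74·b = 1440;  74·a + 13·b = 220.
(Σwᵢ·t·t = 484, Σwᵢ·t = 74, Σwᵢ·1 = 13, Σwᵢ·t·v = 1440, Σwᵢ·v = 220.)
Eliminating b: 13·(row 1) − 74·(row 2) gives 816·a = 13·1440 − 74·220 = 2440, so a = 305/102.
Then b = (220 − 74·(305/102))/13 = -5/51.

a = 2.990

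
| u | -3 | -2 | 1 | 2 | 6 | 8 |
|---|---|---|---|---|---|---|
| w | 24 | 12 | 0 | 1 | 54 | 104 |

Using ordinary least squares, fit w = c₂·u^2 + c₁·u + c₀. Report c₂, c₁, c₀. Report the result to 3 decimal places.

c₂ = 1.944, c₁ = -2.490, c₀ = -0.758

The normal equations are: 5506·c₂ + 702·c₁ + 118·c₀ = 8868;  702·c₂ + 118·c₁ + 12·c₀ = 1062;  118·c₂ + 12·c₁ + 6·c₀ = 195.
(Σu^2·u^2 = 5506, Σu^2·u = 702, Σu^2 = 118, Σu·u = 118, Σu = 12, Σ1 = 6, Σu^2·w = 8868, Σu·w = 1062, Σw = 195.)
Solving the 3×3 system (Gaussian elimination) gives c₂ = 239925/123398, c₁ = -307251/123398, c₀ = -4254/5609.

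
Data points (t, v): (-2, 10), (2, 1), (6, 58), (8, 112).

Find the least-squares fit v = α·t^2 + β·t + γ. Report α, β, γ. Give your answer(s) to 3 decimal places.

α = 2.080, β = -2.299, γ = -2.874

Compute the Gram sums: Σt^2·t^2 = 5424, Σt^2·t = 728, Σt^2 = 108, Σt·t = 108, Σt = 14, Σ1 = 4.
Moment sums: Σt^2·v = 9300, Σt·v = 1226, Σv = 181.
Inverting the 3×3 Gram matrix, [α, β, γ]ᵀ = [414/199, -915/398, -572/199]ᵀ.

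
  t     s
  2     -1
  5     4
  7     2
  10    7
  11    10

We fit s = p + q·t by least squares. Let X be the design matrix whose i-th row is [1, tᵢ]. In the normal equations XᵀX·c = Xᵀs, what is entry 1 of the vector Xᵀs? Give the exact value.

Entry 1 ↔ basis 1, so (Xᵀs)_{1} = Σᵢ sᵢ = (1)·(-1) + (1)·(4) + (1)·(2) + (1)·(7) + (1)·(10) = 22.

22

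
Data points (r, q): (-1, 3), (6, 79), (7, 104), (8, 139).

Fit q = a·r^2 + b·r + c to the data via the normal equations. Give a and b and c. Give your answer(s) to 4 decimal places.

The normal system MᵀM·[a, b, c]ᵀ = Mᵀq is [[7794, 1070, 150]; [1070, 150, 20]; [150, 20, 4]]·[a, b, c]ᵀ = [16839, 2311, 325]ᵀ.
Row-reducing yields a = 2611/1210, b = -273/3025, c = 43/55.

a = 2.1579, b = -0.0902, c = 0.7818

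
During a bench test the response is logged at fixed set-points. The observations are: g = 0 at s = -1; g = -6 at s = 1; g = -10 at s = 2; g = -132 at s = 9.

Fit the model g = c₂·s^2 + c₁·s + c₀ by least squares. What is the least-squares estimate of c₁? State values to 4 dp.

The normal equations are: 6579·c₂ + 737·c₁ + 87·c₀ = -10738;  737·c₂ + 87·c₁ + 11·c₀ = -1214;  87·c₂ + 11·c₁ + 4·c₀ = -148.
(Σs^2·s^2 = 6579, Σs^2·s = 737, Σs^2 = 87, Σs·s = 87, Σs = 11, Σ1 = 4, Σs^2·g = -10738, Σs·g = -1214, Σg = -148.)
Row-reducing yields c₂ = -25019/18218, c₁ = -39625/18218, c₀ = -10467/9109.

c₁ = -2.1750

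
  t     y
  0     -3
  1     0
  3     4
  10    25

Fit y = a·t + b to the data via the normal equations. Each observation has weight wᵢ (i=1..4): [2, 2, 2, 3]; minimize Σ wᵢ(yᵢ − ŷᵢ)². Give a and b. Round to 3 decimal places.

a = 2.813, b = -3.323

With design matrix A, AᵀWA = [[320, 38]; [38, 9]] and AᵀWy = [774, 77]ᵀ.
Δ = 320·9 − 38² = 1436.
a = (774·9 − 38·77)/1436 = 1010/359; b = (320·77 − 38·774)/1436 = -1193/359.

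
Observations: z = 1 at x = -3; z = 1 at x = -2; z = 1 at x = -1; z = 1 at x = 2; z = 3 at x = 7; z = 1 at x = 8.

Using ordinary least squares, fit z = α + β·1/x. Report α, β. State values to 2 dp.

Entries of MᵀM: Σ1 = 6, Σ1/x = -179/168, Σ1/x·1/x = 46489/28224.
Moment sums: Σz = 8, Σ1/x·z = -131/168.
Determinant 6·(46489/28224) − (-179/168)² = 246893/28224.
α = (8·(46489/28224) − (-179/168)·(-131/168))/(246893/28224) = 348463/246893; β = (6·(-131/168) − (-179/168)·8)/(246893/28224) = 108528/246893.

α = 1.41, β = 0.44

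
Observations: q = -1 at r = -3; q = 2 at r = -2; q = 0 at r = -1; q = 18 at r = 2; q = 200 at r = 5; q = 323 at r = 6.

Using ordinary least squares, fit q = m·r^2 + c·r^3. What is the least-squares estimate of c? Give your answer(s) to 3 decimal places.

c = 1.019

Sums needed: Σr^2·r^2 = 2035, Σr^2·r^3 = 10657, Σr^3·r^3 = 63139.
Moment sums: Σr^2·q = 16699, Σr^3·q = 94923.
Determinant 2035·63139 − 10657² = 14916216.
m = (16699·63139 − 10657·94923)/14916216 = 21381875/7458108; c = (2035·94923 − 10657·16699)/14916216 = 7603531/7458108.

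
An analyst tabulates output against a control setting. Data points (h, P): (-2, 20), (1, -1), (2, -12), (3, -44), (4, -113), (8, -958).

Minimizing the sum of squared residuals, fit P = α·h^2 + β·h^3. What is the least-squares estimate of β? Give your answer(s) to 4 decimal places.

Setting ∂/∂α … = 0 gives: 4466·α + 34036·β = -63485;  34036·α + 267098·β = -499173.
Δ = 4466·267098 − 34036² = 34410372.
α = ((-63485)·267098 − 34036·(-499173))/34410372 = 16567849/17205186; β = (4466·(-499173) − 34036·(-63485))/34410372 = -34265579/17205186.

β = -1.9916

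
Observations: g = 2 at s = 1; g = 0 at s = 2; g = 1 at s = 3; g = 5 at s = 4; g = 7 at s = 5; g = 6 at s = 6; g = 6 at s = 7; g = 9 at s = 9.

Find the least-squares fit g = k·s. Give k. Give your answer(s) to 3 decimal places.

k = 0.991

The normal system AᵀA·[k]ᵀ = Aᵀg is [[221]]·[k]ᵀ = [219]ᵀ.
Hence k = 219 / 221 ≈ 0.99095.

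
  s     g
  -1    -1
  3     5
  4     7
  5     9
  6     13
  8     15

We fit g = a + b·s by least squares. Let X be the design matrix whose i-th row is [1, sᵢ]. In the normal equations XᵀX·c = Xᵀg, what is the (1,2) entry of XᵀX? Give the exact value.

25

Row 1 ↔ basis 1, column 2 ↔ basis s, so (XᵀX)_{1,2} = Σᵢ s = (1)·(-1) + (1)·(3) + (1)·(4) + (1)·(5) + (1)·(6) + (1)·(8) = 25.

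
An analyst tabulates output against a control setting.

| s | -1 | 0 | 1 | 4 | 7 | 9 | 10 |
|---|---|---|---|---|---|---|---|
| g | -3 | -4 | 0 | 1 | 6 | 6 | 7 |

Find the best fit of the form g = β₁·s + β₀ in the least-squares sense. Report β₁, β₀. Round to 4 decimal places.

Forming AᵀA = [[248, 30]; [30, 7]] and Aᵀg = [173, 13]ᵀ gives AᵀA·[β₁, β₀]ᵀ = Aᵀg.
Δ = 248·7 − 30² = 836.
β₁ = (173·7 − 30·13)/836 = 821/836; β₀ = (248·13 − 30·173)/836 = -983/418.

β₁ = 0.9821, β₀ = -2.3517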